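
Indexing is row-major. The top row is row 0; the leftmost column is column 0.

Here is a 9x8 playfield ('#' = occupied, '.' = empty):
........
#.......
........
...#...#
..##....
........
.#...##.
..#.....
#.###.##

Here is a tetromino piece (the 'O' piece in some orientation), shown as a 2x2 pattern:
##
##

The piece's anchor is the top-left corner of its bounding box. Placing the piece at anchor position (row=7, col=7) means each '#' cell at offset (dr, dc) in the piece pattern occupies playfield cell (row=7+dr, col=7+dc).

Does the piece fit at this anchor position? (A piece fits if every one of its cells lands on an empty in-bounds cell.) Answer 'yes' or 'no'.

Answer: no

Derivation:
Check each piece cell at anchor (7, 7):
  offset (0,0) -> (7,7): empty -> OK
  offset (0,1) -> (7,8): out of bounds -> FAIL
  offset (1,0) -> (8,7): occupied ('#') -> FAIL
  offset (1,1) -> (8,8): out of bounds -> FAIL
All cells valid: no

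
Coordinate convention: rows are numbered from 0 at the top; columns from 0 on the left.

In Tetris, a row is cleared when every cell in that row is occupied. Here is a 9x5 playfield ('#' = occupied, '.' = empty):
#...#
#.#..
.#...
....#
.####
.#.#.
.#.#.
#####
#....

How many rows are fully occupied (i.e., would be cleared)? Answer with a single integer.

Answer: 1

Derivation:
Check each row:
  row 0: 3 empty cells -> not full
  row 1: 3 empty cells -> not full
  row 2: 4 empty cells -> not full
  row 3: 4 empty cells -> not full
  row 4: 1 empty cell -> not full
  row 5: 3 empty cells -> not full
  row 6: 3 empty cells -> not full
  row 7: 0 empty cells -> FULL (clear)
  row 8: 4 empty cells -> not full
Total rows cleared: 1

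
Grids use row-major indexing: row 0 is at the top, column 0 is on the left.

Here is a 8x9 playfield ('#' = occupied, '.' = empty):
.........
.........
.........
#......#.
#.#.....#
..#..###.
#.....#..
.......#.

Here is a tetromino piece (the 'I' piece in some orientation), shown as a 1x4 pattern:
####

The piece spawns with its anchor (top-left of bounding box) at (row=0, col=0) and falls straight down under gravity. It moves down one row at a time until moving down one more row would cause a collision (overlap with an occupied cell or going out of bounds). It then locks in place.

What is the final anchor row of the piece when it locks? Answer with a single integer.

Spawn at (row=0, col=0). Try each row:
  row 0: fits
  row 1: fits
  row 2: fits
  row 3: blocked -> lock at row 2

Answer: 2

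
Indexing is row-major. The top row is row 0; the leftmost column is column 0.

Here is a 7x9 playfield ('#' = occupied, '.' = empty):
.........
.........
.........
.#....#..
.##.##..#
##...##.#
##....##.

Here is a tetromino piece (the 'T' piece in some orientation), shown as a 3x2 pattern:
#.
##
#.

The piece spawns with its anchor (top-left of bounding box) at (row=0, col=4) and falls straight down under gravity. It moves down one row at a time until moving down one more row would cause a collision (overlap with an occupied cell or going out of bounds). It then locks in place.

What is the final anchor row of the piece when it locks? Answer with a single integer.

Spawn at (row=0, col=4). Try each row:
  row 0: fits
  row 1: fits
  row 2: blocked -> lock at row 1

Answer: 1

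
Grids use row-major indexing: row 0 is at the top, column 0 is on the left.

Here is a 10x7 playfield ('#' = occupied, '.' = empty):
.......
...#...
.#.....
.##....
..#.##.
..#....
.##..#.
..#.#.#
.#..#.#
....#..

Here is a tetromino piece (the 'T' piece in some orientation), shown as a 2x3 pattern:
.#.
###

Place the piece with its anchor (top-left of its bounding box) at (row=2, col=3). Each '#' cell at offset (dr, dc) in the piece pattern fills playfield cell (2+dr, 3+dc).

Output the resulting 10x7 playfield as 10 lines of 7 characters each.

Fill (2+0,3+1) = (2,4)
Fill (2+1,3+0) = (3,3)
Fill (2+1,3+1) = (3,4)
Fill (2+1,3+2) = (3,5)

Answer: .......
...#...
.#..#..
.#####.
..#.##.
..#....
.##..#.
..#.#.#
.#..#.#
....#..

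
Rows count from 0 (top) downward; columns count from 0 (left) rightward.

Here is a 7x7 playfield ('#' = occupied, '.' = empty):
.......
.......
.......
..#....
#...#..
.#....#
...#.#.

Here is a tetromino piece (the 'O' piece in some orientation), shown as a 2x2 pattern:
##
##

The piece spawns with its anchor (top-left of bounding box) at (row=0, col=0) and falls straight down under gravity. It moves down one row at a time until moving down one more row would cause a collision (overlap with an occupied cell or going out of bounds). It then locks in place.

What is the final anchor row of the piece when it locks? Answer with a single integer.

Answer: 2

Derivation:
Spawn at (row=0, col=0). Try each row:
  row 0: fits
  row 1: fits
  row 2: fits
  row 3: blocked -> lock at row 2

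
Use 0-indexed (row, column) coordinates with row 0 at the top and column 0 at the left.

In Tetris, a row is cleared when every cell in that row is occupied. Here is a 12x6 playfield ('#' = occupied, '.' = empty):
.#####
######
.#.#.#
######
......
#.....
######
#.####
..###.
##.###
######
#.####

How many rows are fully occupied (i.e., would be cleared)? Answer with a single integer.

Check each row:
  row 0: 1 empty cell -> not full
  row 1: 0 empty cells -> FULL (clear)
  row 2: 3 empty cells -> not full
  row 3: 0 empty cells -> FULL (clear)
  row 4: 6 empty cells -> not full
  row 5: 5 empty cells -> not full
  row 6: 0 empty cells -> FULL (clear)
  row 7: 1 empty cell -> not full
  row 8: 3 empty cells -> not full
  row 9: 1 empty cell -> not full
  row 10: 0 empty cells -> FULL (clear)
  row 11: 1 empty cell -> not full
Total rows cleared: 4

Answer: 4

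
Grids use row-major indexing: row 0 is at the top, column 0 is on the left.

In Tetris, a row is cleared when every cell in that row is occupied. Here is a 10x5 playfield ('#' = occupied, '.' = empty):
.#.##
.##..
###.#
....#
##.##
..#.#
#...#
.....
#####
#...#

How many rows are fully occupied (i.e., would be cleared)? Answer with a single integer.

Check each row:
  row 0: 2 empty cells -> not full
  row 1: 3 empty cells -> not full
  row 2: 1 empty cell -> not full
  row 3: 4 empty cells -> not full
  row 4: 1 empty cell -> not full
  row 5: 3 empty cells -> not full
  row 6: 3 empty cells -> not full
  row 7: 5 empty cells -> not full
  row 8: 0 empty cells -> FULL (clear)
  row 9: 3 empty cells -> not full
Total rows cleared: 1

Answer: 1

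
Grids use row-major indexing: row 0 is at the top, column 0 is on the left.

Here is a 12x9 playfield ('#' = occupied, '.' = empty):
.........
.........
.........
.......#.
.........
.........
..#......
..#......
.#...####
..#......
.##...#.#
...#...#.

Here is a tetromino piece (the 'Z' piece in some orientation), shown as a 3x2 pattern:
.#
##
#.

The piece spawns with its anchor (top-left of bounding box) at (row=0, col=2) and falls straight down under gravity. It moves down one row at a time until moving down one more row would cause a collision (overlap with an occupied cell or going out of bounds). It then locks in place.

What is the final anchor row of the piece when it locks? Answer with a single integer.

Answer: 3

Derivation:
Spawn at (row=0, col=2). Try each row:
  row 0: fits
  row 1: fits
  row 2: fits
  row 3: fits
  row 4: blocked -> lock at row 3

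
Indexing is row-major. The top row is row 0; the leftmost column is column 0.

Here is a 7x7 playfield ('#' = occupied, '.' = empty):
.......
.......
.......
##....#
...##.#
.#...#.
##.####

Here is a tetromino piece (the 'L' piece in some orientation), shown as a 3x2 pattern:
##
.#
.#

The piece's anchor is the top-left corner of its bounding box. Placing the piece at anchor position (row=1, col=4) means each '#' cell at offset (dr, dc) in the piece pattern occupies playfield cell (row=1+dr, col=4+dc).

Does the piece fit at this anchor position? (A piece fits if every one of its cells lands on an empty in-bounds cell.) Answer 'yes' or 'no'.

Check each piece cell at anchor (1, 4):
  offset (0,0) -> (1,4): empty -> OK
  offset (0,1) -> (1,5): empty -> OK
  offset (1,1) -> (2,5): empty -> OK
  offset (2,1) -> (3,5): empty -> OK
All cells valid: yes

Answer: yes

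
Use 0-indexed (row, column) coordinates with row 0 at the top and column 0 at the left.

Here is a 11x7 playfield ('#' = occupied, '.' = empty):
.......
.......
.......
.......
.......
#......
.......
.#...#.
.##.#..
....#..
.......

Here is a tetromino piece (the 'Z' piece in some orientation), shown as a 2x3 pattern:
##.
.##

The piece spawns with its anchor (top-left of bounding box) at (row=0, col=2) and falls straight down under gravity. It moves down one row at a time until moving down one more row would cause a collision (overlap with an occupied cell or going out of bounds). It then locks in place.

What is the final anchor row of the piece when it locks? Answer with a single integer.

Answer: 6

Derivation:
Spawn at (row=0, col=2). Try each row:
  row 0: fits
  row 1: fits
  row 2: fits
  row 3: fits
  row 4: fits
  row 5: fits
  row 6: fits
  row 7: blocked -> lock at row 6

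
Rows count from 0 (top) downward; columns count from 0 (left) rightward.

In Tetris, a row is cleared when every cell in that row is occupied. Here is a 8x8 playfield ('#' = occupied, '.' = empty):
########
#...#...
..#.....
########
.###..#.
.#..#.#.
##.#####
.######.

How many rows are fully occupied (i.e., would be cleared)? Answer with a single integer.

Answer: 2

Derivation:
Check each row:
  row 0: 0 empty cells -> FULL (clear)
  row 1: 6 empty cells -> not full
  row 2: 7 empty cells -> not full
  row 3: 0 empty cells -> FULL (clear)
  row 4: 4 empty cells -> not full
  row 5: 5 empty cells -> not full
  row 6: 1 empty cell -> not full
  row 7: 2 empty cells -> not full
Total rows cleared: 2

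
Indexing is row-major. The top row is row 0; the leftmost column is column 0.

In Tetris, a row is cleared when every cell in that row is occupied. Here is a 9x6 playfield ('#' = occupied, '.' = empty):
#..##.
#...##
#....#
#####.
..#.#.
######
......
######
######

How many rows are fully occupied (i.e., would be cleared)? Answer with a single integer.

Check each row:
  row 0: 3 empty cells -> not full
  row 1: 3 empty cells -> not full
  row 2: 4 empty cells -> not full
  row 3: 1 empty cell -> not full
  row 4: 4 empty cells -> not full
  row 5: 0 empty cells -> FULL (clear)
  row 6: 6 empty cells -> not full
  row 7: 0 empty cells -> FULL (clear)
  row 8: 0 empty cells -> FULL (clear)
Total rows cleared: 3

Answer: 3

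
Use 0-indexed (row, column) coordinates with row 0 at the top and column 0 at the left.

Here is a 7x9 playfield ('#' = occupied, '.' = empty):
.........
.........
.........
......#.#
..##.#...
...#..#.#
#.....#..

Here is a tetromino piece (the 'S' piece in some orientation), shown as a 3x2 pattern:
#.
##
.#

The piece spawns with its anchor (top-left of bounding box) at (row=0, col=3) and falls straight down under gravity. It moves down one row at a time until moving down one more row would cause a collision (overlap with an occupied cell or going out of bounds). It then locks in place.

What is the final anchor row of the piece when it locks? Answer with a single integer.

Answer: 2

Derivation:
Spawn at (row=0, col=3). Try each row:
  row 0: fits
  row 1: fits
  row 2: fits
  row 3: blocked -> lock at row 2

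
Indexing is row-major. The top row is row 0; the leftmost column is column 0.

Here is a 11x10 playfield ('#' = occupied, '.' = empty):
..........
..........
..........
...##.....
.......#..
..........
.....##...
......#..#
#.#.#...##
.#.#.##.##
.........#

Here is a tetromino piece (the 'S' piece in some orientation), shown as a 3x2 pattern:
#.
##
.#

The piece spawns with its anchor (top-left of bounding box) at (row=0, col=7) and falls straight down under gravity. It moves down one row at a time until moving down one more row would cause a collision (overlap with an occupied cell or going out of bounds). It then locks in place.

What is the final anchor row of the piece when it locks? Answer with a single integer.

Answer: 2

Derivation:
Spawn at (row=0, col=7). Try each row:
  row 0: fits
  row 1: fits
  row 2: fits
  row 3: blocked -> lock at row 2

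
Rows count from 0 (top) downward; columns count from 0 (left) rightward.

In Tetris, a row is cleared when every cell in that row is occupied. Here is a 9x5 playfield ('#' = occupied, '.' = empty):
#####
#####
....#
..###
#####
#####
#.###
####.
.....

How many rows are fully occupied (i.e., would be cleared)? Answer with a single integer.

Answer: 4

Derivation:
Check each row:
  row 0: 0 empty cells -> FULL (clear)
  row 1: 0 empty cells -> FULL (clear)
  row 2: 4 empty cells -> not full
  row 3: 2 empty cells -> not full
  row 4: 0 empty cells -> FULL (clear)
  row 5: 0 empty cells -> FULL (clear)
  row 6: 1 empty cell -> not full
  row 7: 1 empty cell -> not full
  row 8: 5 empty cells -> not full
Total rows cleared: 4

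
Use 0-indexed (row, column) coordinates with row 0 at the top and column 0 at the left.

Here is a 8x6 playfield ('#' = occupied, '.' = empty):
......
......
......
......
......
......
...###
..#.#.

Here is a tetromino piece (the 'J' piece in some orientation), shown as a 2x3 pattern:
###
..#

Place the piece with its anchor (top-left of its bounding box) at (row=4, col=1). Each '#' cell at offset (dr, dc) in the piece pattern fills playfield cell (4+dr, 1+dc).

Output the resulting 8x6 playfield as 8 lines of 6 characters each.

Fill (4+0,1+0) = (4,1)
Fill (4+0,1+1) = (4,2)
Fill (4+0,1+2) = (4,3)
Fill (4+1,1+2) = (5,3)

Answer: ......
......
......
......
.###..
...#..
...###
..#.#.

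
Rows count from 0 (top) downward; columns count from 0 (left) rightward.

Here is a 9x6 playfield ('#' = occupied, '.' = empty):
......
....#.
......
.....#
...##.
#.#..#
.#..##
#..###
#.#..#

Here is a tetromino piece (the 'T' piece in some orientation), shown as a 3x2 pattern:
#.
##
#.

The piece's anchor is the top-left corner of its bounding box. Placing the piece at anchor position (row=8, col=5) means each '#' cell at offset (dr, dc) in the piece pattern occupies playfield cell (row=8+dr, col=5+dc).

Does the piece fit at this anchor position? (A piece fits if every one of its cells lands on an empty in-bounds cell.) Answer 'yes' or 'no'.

Check each piece cell at anchor (8, 5):
  offset (0,0) -> (8,5): occupied ('#') -> FAIL
  offset (1,0) -> (9,5): out of bounds -> FAIL
  offset (1,1) -> (9,6): out of bounds -> FAIL
  offset (2,0) -> (10,5): out of bounds -> FAIL
All cells valid: no

Answer: no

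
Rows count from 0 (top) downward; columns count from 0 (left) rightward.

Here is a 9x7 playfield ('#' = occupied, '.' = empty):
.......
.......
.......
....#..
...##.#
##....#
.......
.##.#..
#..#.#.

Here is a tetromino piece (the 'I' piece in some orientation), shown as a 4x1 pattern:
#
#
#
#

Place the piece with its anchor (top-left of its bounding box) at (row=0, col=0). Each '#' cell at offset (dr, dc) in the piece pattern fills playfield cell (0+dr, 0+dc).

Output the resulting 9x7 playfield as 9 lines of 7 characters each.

Fill (0+0,0+0) = (0,0)
Fill (0+1,0+0) = (1,0)
Fill (0+2,0+0) = (2,0)
Fill (0+3,0+0) = (3,0)

Answer: #......
#......
#......
#...#..
...##.#
##....#
.......
.##.#..
#..#.#.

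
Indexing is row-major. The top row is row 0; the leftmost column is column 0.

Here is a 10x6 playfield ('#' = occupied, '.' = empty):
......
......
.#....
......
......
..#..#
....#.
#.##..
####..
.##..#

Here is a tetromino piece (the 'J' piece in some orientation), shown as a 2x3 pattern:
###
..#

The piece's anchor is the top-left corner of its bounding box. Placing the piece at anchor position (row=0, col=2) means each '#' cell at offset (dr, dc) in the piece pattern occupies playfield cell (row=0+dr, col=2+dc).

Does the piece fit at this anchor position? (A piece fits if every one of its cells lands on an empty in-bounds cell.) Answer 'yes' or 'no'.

Answer: yes

Derivation:
Check each piece cell at anchor (0, 2):
  offset (0,0) -> (0,2): empty -> OK
  offset (0,1) -> (0,3): empty -> OK
  offset (0,2) -> (0,4): empty -> OK
  offset (1,2) -> (1,4): empty -> OK
All cells valid: yes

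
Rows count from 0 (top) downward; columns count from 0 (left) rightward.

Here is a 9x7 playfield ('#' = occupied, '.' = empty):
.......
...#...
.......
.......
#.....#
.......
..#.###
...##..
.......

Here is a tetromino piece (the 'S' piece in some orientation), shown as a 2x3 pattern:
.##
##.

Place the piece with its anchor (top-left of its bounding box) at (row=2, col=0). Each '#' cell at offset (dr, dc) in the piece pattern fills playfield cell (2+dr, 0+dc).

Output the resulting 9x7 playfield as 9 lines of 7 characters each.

Answer: .......
...#...
.##....
##.....
#.....#
.......
..#.###
...##..
.......

Derivation:
Fill (2+0,0+1) = (2,1)
Fill (2+0,0+2) = (2,2)
Fill (2+1,0+0) = (3,0)
Fill (2+1,0+1) = (3,1)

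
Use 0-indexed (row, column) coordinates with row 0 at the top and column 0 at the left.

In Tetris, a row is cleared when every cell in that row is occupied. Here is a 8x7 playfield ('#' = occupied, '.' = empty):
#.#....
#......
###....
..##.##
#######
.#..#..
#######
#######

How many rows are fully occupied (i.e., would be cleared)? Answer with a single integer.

Answer: 3

Derivation:
Check each row:
  row 0: 5 empty cells -> not full
  row 1: 6 empty cells -> not full
  row 2: 4 empty cells -> not full
  row 3: 3 empty cells -> not full
  row 4: 0 empty cells -> FULL (clear)
  row 5: 5 empty cells -> not full
  row 6: 0 empty cells -> FULL (clear)
  row 7: 0 empty cells -> FULL (clear)
Total rows cleared: 3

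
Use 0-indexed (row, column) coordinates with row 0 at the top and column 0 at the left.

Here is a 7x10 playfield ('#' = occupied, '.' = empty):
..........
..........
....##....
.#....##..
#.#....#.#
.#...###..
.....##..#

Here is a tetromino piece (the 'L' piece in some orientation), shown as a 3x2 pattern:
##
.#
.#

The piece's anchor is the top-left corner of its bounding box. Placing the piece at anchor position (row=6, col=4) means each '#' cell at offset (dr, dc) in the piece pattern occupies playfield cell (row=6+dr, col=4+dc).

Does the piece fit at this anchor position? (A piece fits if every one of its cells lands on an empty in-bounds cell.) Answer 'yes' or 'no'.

Check each piece cell at anchor (6, 4):
  offset (0,0) -> (6,4): empty -> OK
  offset (0,1) -> (6,5): occupied ('#') -> FAIL
  offset (1,1) -> (7,5): out of bounds -> FAIL
  offset (2,1) -> (8,5): out of bounds -> FAIL
All cells valid: no

Answer: no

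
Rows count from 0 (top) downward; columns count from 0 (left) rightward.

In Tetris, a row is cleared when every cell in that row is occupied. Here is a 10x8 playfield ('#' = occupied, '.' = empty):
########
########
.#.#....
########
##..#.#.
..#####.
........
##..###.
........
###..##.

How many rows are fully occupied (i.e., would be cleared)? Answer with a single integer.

Answer: 3

Derivation:
Check each row:
  row 0: 0 empty cells -> FULL (clear)
  row 1: 0 empty cells -> FULL (clear)
  row 2: 6 empty cells -> not full
  row 3: 0 empty cells -> FULL (clear)
  row 4: 4 empty cells -> not full
  row 5: 3 empty cells -> not full
  row 6: 8 empty cells -> not full
  row 7: 3 empty cells -> not full
  row 8: 8 empty cells -> not full
  row 9: 3 empty cells -> not full
Total rows cleared: 3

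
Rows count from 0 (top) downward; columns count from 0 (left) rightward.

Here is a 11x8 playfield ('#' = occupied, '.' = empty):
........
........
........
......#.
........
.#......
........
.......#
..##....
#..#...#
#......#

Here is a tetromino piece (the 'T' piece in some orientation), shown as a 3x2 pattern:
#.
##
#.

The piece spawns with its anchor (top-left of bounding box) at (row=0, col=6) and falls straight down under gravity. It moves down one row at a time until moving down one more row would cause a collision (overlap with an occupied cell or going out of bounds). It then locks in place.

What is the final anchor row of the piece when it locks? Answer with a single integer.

Answer: 0

Derivation:
Spawn at (row=0, col=6). Try each row:
  row 0: fits
  row 1: blocked -> lock at row 0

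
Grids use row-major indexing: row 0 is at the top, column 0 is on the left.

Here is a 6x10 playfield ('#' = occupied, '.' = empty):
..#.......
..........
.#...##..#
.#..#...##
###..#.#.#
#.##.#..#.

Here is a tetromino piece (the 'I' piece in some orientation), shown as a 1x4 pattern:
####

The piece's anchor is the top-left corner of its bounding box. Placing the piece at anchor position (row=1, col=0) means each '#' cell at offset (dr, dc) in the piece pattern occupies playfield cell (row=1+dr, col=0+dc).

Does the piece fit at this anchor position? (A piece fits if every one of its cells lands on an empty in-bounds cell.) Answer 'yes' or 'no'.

Check each piece cell at anchor (1, 0):
  offset (0,0) -> (1,0): empty -> OK
  offset (0,1) -> (1,1): empty -> OK
  offset (0,2) -> (1,2): empty -> OK
  offset (0,3) -> (1,3): empty -> OK
All cells valid: yes

Answer: yes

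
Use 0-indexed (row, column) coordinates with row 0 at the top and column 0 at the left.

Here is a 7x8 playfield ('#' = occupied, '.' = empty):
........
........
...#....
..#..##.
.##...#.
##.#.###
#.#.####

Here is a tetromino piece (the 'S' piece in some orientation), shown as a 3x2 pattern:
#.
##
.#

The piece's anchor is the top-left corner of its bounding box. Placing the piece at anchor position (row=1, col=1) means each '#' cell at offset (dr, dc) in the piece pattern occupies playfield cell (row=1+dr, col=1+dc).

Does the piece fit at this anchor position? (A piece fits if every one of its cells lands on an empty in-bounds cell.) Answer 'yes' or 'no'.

Answer: no

Derivation:
Check each piece cell at anchor (1, 1):
  offset (0,0) -> (1,1): empty -> OK
  offset (1,0) -> (2,1): empty -> OK
  offset (1,1) -> (2,2): empty -> OK
  offset (2,1) -> (3,2): occupied ('#') -> FAIL
All cells valid: no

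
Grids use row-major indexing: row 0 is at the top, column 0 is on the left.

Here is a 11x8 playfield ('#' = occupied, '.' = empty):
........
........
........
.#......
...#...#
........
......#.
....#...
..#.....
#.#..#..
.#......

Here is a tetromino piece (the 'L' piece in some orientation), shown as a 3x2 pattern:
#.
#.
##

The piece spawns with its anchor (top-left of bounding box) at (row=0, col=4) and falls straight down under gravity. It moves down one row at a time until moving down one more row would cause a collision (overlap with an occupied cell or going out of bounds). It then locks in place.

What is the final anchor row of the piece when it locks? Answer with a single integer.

Spawn at (row=0, col=4). Try each row:
  row 0: fits
  row 1: fits
  row 2: fits
  row 3: fits
  row 4: fits
  row 5: blocked -> lock at row 4

Answer: 4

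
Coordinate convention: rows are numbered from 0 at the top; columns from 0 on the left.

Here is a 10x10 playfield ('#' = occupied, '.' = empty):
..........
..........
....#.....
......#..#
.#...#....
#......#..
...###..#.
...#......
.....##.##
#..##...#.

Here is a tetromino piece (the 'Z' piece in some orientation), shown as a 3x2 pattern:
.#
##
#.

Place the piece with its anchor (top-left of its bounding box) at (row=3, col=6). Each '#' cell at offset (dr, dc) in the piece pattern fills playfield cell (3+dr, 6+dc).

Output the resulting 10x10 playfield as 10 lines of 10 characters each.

Answer: ..........
..........
....#.....
......##.#
.#...###..
#.....##..
...###..#.
...#......
.....##.##
#..##...#.

Derivation:
Fill (3+0,6+1) = (3,7)
Fill (3+1,6+0) = (4,6)
Fill (3+1,6+1) = (4,7)
Fill (3+2,6+0) = (5,6)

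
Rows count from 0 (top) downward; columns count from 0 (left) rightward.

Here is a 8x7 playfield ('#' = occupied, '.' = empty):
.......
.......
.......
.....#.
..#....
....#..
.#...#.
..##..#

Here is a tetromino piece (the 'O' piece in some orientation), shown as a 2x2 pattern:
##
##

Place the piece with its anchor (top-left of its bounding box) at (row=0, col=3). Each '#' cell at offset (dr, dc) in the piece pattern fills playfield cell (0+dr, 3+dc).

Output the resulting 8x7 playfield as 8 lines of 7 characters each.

Answer: ...##..
...##..
.......
.....#.
..#....
....#..
.#...#.
..##..#

Derivation:
Fill (0+0,3+0) = (0,3)
Fill (0+0,3+1) = (0,4)
Fill (0+1,3+0) = (1,3)
Fill (0+1,3+1) = (1,4)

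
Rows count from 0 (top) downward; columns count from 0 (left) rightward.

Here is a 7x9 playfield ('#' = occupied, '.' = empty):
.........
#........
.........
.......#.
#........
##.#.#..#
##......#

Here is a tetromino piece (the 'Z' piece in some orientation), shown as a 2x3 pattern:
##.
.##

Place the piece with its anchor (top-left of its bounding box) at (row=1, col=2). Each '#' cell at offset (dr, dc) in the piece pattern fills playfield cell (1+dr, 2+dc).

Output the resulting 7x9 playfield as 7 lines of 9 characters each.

Answer: .........
#.##.....
...##....
.......#.
#........
##.#.#..#
##......#

Derivation:
Fill (1+0,2+0) = (1,2)
Fill (1+0,2+1) = (1,3)
Fill (1+1,2+1) = (2,3)
Fill (1+1,2+2) = (2,4)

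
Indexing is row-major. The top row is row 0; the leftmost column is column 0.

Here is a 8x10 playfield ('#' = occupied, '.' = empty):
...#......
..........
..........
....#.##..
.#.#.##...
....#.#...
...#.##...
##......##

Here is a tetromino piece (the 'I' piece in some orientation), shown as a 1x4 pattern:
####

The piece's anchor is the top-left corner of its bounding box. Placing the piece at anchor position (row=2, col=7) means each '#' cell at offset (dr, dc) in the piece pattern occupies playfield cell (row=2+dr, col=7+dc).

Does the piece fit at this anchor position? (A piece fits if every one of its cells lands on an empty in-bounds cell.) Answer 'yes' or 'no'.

Answer: no

Derivation:
Check each piece cell at anchor (2, 7):
  offset (0,0) -> (2,7): empty -> OK
  offset (0,1) -> (2,8): empty -> OK
  offset (0,2) -> (2,9): empty -> OK
  offset (0,3) -> (2,10): out of bounds -> FAIL
All cells valid: no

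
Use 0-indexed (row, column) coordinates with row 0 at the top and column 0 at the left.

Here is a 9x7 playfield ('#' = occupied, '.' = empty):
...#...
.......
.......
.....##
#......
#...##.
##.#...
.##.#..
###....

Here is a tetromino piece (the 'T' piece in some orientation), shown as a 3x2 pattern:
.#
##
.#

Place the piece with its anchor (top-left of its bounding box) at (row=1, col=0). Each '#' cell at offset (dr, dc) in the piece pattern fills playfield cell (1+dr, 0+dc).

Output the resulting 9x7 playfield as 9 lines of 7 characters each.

Answer: ...#...
.#.....
##.....
.#...##
#......
#...##.
##.#...
.##.#..
###....

Derivation:
Fill (1+0,0+1) = (1,1)
Fill (1+1,0+0) = (2,0)
Fill (1+1,0+1) = (2,1)
Fill (1+2,0+1) = (3,1)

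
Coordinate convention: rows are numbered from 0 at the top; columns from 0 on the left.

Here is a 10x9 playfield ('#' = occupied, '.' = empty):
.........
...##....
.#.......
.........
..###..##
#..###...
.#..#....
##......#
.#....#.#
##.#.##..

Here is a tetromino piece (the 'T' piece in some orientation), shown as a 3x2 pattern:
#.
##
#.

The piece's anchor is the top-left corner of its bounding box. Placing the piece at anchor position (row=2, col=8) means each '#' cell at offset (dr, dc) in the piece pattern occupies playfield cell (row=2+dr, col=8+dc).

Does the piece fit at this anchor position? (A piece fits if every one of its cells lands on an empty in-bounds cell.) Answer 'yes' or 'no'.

Check each piece cell at anchor (2, 8):
  offset (0,0) -> (2,8): empty -> OK
  offset (1,0) -> (3,8): empty -> OK
  offset (1,1) -> (3,9): out of bounds -> FAIL
  offset (2,0) -> (4,8): occupied ('#') -> FAIL
All cells valid: no

Answer: no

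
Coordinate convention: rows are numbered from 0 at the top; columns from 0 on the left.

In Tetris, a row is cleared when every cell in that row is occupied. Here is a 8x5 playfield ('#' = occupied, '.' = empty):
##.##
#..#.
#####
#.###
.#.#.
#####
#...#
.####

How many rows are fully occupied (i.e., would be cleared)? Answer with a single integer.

Check each row:
  row 0: 1 empty cell -> not full
  row 1: 3 empty cells -> not full
  row 2: 0 empty cells -> FULL (clear)
  row 3: 1 empty cell -> not full
  row 4: 3 empty cells -> not full
  row 5: 0 empty cells -> FULL (clear)
  row 6: 3 empty cells -> not full
  row 7: 1 empty cell -> not full
Total rows cleared: 2

Answer: 2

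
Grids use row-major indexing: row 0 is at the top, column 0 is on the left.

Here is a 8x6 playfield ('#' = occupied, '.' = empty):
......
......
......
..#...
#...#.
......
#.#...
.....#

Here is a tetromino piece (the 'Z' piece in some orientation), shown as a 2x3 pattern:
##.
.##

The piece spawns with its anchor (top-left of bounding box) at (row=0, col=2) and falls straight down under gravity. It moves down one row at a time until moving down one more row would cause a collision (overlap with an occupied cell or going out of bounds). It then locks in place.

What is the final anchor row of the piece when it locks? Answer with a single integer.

Answer: 2

Derivation:
Spawn at (row=0, col=2). Try each row:
  row 0: fits
  row 1: fits
  row 2: fits
  row 3: blocked -> lock at row 2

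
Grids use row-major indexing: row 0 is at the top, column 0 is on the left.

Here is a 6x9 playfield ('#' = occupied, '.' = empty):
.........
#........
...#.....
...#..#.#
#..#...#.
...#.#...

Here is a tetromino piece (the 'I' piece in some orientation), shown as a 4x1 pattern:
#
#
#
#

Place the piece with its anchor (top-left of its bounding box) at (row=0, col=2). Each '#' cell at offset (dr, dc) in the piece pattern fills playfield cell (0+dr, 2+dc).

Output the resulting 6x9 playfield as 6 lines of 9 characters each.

Answer: ..#......
#.#......
..##.....
..##..#.#
#..#...#.
...#.#...

Derivation:
Fill (0+0,2+0) = (0,2)
Fill (0+1,2+0) = (1,2)
Fill (0+2,2+0) = (2,2)
Fill (0+3,2+0) = (3,2)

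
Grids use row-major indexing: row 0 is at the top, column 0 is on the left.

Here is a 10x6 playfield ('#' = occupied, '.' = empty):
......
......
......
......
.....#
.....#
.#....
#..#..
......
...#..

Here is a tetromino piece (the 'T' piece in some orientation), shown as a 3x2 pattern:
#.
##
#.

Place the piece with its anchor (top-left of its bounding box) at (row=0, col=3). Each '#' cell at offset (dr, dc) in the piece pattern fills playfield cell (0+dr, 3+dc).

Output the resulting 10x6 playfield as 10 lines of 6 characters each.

Fill (0+0,3+0) = (0,3)
Fill (0+1,3+0) = (1,3)
Fill (0+1,3+1) = (1,4)
Fill (0+2,3+0) = (2,3)

Answer: ...#..
...##.
...#..
......
.....#
.....#
.#....
#..#..
......
...#..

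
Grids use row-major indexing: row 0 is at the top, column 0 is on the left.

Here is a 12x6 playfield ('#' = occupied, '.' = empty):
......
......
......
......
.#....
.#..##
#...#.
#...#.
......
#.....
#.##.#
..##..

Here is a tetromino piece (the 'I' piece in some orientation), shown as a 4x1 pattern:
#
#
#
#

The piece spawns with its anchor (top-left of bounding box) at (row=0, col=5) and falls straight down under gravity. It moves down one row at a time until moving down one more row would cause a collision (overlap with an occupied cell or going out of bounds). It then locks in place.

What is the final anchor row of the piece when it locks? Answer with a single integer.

Answer: 1

Derivation:
Spawn at (row=0, col=5). Try each row:
  row 0: fits
  row 1: fits
  row 2: blocked -> lock at row 1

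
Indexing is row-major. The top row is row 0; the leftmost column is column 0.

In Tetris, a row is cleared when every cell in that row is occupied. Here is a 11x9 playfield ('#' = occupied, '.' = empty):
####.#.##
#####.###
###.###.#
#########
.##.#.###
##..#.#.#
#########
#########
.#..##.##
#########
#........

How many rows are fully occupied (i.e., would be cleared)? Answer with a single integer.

Answer: 4

Derivation:
Check each row:
  row 0: 2 empty cells -> not full
  row 1: 1 empty cell -> not full
  row 2: 2 empty cells -> not full
  row 3: 0 empty cells -> FULL (clear)
  row 4: 3 empty cells -> not full
  row 5: 4 empty cells -> not full
  row 6: 0 empty cells -> FULL (clear)
  row 7: 0 empty cells -> FULL (clear)
  row 8: 4 empty cells -> not full
  row 9: 0 empty cells -> FULL (clear)
  row 10: 8 empty cells -> not full
Total rows cleared: 4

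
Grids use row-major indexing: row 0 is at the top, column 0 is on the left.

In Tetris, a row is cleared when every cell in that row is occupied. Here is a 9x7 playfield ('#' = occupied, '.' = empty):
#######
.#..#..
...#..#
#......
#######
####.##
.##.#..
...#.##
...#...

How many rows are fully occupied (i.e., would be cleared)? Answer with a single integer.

Check each row:
  row 0: 0 empty cells -> FULL (clear)
  row 1: 5 empty cells -> not full
  row 2: 5 empty cells -> not full
  row 3: 6 empty cells -> not full
  row 4: 0 empty cells -> FULL (clear)
  row 5: 1 empty cell -> not full
  row 6: 4 empty cells -> not full
  row 7: 4 empty cells -> not full
  row 8: 6 empty cells -> not full
Total rows cleared: 2

Answer: 2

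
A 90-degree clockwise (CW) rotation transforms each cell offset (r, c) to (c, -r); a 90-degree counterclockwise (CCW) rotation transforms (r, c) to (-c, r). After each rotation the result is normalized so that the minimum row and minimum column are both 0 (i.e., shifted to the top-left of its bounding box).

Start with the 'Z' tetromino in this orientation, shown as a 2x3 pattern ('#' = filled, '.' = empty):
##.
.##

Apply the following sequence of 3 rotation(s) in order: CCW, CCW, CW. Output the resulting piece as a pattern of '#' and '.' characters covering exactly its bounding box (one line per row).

Answer: .#
##
#.

Derivation:
Start:
##.
.##
After rotation 1 (CCW):
.#
##
#.
After rotation 2 (CCW):
##.
.##
After rotation 3 (CW):
.#
##
#.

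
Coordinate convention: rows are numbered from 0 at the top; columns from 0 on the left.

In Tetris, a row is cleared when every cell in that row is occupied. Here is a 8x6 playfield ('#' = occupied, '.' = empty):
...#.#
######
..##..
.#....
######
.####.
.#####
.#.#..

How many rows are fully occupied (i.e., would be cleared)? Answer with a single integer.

Check each row:
  row 0: 4 empty cells -> not full
  row 1: 0 empty cells -> FULL (clear)
  row 2: 4 empty cells -> not full
  row 3: 5 empty cells -> not full
  row 4: 0 empty cells -> FULL (clear)
  row 5: 2 empty cells -> not full
  row 6: 1 empty cell -> not full
  row 7: 4 empty cells -> not full
Total rows cleared: 2

Answer: 2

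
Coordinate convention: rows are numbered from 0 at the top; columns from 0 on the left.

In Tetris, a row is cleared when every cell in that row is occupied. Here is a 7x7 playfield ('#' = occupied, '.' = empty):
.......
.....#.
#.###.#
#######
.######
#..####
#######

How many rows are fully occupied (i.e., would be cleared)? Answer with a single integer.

Check each row:
  row 0: 7 empty cells -> not full
  row 1: 6 empty cells -> not full
  row 2: 2 empty cells -> not full
  row 3: 0 empty cells -> FULL (clear)
  row 4: 1 empty cell -> not full
  row 5: 2 empty cells -> not full
  row 6: 0 empty cells -> FULL (clear)
Total rows cleared: 2

Answer: 2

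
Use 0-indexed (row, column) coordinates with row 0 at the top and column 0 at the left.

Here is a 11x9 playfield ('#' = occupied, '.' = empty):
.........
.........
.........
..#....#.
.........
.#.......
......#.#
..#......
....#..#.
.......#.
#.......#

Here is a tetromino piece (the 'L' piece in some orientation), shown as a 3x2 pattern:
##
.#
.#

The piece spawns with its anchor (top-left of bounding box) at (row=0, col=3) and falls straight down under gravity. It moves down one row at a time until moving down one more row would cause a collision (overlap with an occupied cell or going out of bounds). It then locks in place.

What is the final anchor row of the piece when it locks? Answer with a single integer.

Spawn at (row=0, col=3). Try each row:
  row 0: fits
  row 1: fits
  row 2: fits
  row 3: fits
  row 4: fits
  row 5: fits
  row 6: blocked -> lock at row 5

Answer: 5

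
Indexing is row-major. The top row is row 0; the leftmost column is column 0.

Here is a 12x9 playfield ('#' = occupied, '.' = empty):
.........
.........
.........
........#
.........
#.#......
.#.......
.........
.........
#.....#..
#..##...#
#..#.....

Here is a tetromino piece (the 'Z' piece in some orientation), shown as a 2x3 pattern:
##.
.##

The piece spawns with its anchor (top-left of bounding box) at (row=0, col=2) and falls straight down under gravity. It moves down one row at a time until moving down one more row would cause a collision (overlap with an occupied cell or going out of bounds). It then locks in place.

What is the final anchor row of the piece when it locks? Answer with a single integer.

Spawn at (row=0, col=2). Try each row:
  row 0: fits
  row 1: fits
  row 2: fits
  row 3: fits
  row 4: fits
  row 5: blocked -> lock at row 4

Answer: 4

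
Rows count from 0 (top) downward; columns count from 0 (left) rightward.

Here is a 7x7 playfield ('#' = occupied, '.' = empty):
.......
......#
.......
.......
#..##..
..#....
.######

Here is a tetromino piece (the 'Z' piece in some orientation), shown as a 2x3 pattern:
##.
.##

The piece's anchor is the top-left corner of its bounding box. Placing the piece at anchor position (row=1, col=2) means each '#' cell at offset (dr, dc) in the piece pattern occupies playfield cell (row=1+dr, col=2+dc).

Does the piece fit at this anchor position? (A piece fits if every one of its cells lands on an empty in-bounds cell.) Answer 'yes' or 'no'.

Answer: yes

Derivation:
Check each piece cell at anchor (1, 2):
  offset (0,0) -> (1,2): empty -> OK
  offset (0,1) -> (1,3): empty -> OK
  offset (1,1) -> (2,3): empty -> OK
  offset (1,2) -> (2,4): empty -> OK
All cells valid: yes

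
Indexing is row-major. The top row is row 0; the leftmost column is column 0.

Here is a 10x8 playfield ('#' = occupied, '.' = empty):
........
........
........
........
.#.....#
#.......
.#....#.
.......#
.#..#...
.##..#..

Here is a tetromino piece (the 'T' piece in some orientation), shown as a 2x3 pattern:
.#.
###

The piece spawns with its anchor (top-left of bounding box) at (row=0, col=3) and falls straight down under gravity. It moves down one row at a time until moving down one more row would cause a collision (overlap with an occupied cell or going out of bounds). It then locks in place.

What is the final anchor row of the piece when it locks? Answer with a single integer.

Spawn at (row=0, col=3). Try each row:
  row 0: fits
  row 1: fits
  row 2: fits
  row 3: fits
  row 4: fits
  row 5: fits
  row 6: fits
  row 7: blocked -> lock at row 6

Answer: 6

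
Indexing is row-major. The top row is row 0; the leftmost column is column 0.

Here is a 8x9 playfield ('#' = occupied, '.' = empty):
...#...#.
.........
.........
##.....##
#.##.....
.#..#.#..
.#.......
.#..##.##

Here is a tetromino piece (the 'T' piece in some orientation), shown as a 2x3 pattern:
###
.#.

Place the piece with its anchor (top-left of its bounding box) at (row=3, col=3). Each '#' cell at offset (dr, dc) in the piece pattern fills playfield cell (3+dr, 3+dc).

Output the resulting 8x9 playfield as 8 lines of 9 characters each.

Answer: ...#...#.
.........
.........
##.###.##
#.###....
.#..#.#..
.#.......
.#..##.##

Derivation:
Fill (3+0,3+0) = (3,3)
Fill (3+0,3+1) = (3,4)
Fill (3+0,3+2) = (3,5)
Fill (3+1,3+1) = (4,4)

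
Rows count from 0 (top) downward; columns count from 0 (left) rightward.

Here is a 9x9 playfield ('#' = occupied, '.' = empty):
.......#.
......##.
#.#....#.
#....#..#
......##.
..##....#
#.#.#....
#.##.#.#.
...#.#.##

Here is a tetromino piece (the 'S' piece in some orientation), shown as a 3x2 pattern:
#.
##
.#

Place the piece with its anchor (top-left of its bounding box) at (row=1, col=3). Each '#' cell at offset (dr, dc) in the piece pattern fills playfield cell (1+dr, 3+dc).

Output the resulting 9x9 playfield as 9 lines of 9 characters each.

Fill (1+0,3+0) = (1,3)
Fill (1+1,3+0) = (2,3)
Fill (1+1,3+1) = (2,4)
Fill (1+2,3+1) = (3,4)

Answer: .......#.
...#..##.
#.###..#.
#...##..#
......##.
..##....#
#.#.#....
#.##.#.#.
...#.#.##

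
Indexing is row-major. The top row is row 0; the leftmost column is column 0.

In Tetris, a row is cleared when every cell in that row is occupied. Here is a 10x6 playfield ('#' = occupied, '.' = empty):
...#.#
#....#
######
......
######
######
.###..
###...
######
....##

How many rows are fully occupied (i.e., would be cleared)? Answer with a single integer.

Answer: 4

Derivation:
Check each row:
  row 0: 4 empty cells -> not full
  row 1: 4 empty cells -> not full
  row 2: 0 empty cells -> FULL (clear)
  row 3: 6 empty cells -> not full
  row 4: 0 empty cells -> FULL (clear)
  row 5: 0 empty cells -> FULL (clear)
  row 6: 3 empty cells -> not full
  row 7: 3 empty cells -> not full
  row 8: 0 empty cells -> FULL (clear)
  row 9: 4 empty cells -> not full
Total rows cleared: 4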